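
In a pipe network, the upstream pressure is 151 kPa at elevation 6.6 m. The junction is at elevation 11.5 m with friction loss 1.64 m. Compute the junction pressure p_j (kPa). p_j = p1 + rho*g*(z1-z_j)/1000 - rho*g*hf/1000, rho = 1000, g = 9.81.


Junction pressure: p_j = p1 + rho*g*(z1 - z_j)/1000 - rho*g*hf/1000.
Elevation term = 1000*9.81*(6.6 - 11.5)/1000 = -48.069 kPa.
Friction term = 1000*9.81*1.64/1000 = 16.088 kPa.
p_j = 151 + -48.069 - 16.088 = 86.84 kPa.

86.84


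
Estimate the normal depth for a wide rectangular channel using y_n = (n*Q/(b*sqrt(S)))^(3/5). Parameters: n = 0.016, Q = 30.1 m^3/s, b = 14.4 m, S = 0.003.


We use the wide-channel approximation y_n = (n*Q/(b*sqrt(S)))^(3/5).
sqrt(S) = sqrt(0.003) = 0.054772.
Numerator: n*Q = 0.016 * 30.1 = 0.4816.
Denominator: b*sqrt(S) = 14.4 * 0.054772 = 0.788717.
arg = 0.6106.
y_n = 0.6106^(3/5) = 0.7438 m.

0.7438


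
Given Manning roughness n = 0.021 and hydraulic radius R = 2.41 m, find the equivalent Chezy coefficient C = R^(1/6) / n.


The Chezy coefficient relates to Manning's n through C = R^(1/6) / n.
R^(1/6) = 2.41^(1/6) = 1.157896.
C = 1.157896 / 0.021 = 55.14 m^(1/2)/s.

55.14


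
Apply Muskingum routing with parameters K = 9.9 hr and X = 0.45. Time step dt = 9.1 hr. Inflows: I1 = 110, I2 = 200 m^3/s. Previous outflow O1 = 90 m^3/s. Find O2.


Muskingum coefficients:
denom = 2*K*(1-X) + dt = 2*9.9*(1-0.45) + 9.1 = 19.99.
C0 = (dt - 2*K*X)/denom = (9.1 - 2*9.9*0.45)/19.99 = 0.0095.
C1 = (dt + 2*K*X)/denom = (9.1 + 2*9.9*0.45)/19.99 = 0.901.
C2 = (2*K*(1-X) - dt)/denom = 0.0895.
O2 = C0*I2 + C1*I1 + C2*O1
   = 0.0095*200 + 0.901*110 + 0.0895*90
   = 109.06 m^3/s.

109.06


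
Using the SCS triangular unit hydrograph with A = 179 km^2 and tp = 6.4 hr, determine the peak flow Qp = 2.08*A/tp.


SCS formula: Qp = 2.08 * A / tp.
Qp = 2.08 * 179 / 6.4
   = 372.32 / 6.4
   = 58.17 m^3/s per cm.

58.17


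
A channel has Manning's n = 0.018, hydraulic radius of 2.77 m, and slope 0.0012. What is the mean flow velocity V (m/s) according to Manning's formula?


Manning's equation gives V = (1/n) * R^(2/3) * S^(1/2).
First, compute R^(2/3) = 2.77^(2/3) = 1.9724.
Next, S^(1/2) = 0.0012^(1/2) = 0.034641.
Then 1/n = 1/0.018 = 55.56.
V = 55.56 * 1.9724 * 0.034641 = 3.7958 m/s.

3.7958


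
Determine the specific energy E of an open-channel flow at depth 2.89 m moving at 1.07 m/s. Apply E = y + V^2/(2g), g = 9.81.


Specific energy E = y + V^2/(2g).
Velocity head = V^2/(2g) = 1.07^2 / (2*9.81) = 1.1449 / 19.62 = 0.0584 m.
E = 2.89 + 0.0584 = 2.9484 m.

2.9484


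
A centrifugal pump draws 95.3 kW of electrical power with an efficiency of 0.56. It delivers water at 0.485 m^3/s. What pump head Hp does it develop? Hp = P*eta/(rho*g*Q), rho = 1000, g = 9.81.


Pump head formula: Hp = P * eta / (rho * g * Q).
Numerator: P * eta = 95.3 * 1000 * 0.56 = 53368.0 W.
Denominator: rho * g * Q = 1000 * 9.81 * 0.485 = 4757.85.
Hp = 53368.0 / 4757.85 = 11.22 m.

11.22


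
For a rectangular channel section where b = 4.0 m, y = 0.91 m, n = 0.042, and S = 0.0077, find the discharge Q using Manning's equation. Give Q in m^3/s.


For a rectangular channel, the cross-sectional area A = b * y = 4.0 * 0.91 = 3.64 m^2.
The wetted perimeter P = b + 2y = 4.0 + 2*0.91 = 5.82 m.
Hydraulic radius R = A/P = 3.64/5.82 = 0.6254 m.
Velocity V = (1/n)*R^(2/3)*S^(1/2) = (1/0.042)*0.6254^(2/3)*0.0077^(1/2) = 1.528 m/s.
Discharge Q = A * V = 3.64 * 1.528 = 5.562 m^3/s.

5.562


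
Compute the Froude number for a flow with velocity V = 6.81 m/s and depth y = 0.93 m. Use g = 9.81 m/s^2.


The Froude number is defined as Fr = V / sqrt(g*y).
g*y = 9.81 * 0.93 = 9.1233.
sqrt(g*y) = sqrt(9.1233) = 3.0205.
Fr = 6.81 / 3.0205 = 2.2546.

2.2546


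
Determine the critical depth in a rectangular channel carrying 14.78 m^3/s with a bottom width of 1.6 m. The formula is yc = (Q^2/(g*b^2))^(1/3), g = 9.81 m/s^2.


Using yc = (Q^2 / (g * b^2))^(1/3):
Q^2 = 14.78^2 = 218.45.
g * b^2 = 9.81 * 1.6^2 = 9.81 * 2.56 = 25.11.
Q^2 / (g*b^2) = 218.45 / 25.11 = 8.6997.
yc = 8.6997^(1/3) = 2.0566 m.

2.0566


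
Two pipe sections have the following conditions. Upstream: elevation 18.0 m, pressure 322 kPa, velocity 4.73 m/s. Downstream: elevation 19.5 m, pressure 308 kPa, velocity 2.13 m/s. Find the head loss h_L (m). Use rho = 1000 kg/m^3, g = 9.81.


Total head at each section: H = z + p/(rho*g) + V^2/(2g).
H1 = 18.0 + 322*1000/(1000*9.81) + 4.73^2/(2*9.81)
   = 18.0 + 32.824 + 1.1403
   = 51.964 m.
H2 = 19.5 + 308*1000/(1000*9.81) + 2.13^2/(2*9.81)
   = 19.5 + 31.397 + 0.2312
   = 51.128 m.
h_L = H1 - H2 = 51.964 - 51.128 = 0.836 m.

0.836


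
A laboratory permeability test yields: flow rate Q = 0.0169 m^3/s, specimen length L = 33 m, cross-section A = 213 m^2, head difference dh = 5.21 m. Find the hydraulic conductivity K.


From K = Q*L / (A*dh):
Numerator: Q*L = 0.0169 * 33 = 0.5577.
Denominator: A*dh = 213 * 5.21 = 1109.73.
K = 0.5577 / 1109.73 = 0.000503 m/s.

0.000503


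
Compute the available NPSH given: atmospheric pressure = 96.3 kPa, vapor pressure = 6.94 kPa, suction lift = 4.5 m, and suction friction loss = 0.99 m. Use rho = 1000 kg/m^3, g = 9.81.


NPSHa = p_atm/(rho*g) - z_s - hf_s - p_vap/(rho*g).
p_atm/(rho*g) = 96.3*1000 / (1000*9.81) = 9.817 m.
p_vap/(rho*g) = 6.94*1000 / (1000*9.81) = 0.707 m.
NPSHa = 9.817 - 4.5 - 0.99 - 0.707
      = 3.62 m.

3.62


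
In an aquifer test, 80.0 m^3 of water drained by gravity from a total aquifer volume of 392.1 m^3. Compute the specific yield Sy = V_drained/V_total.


Specific yield Sy = Volume drained / Total volume.
Sy = 80.0 / 392.1
   = 0.204.

0.204


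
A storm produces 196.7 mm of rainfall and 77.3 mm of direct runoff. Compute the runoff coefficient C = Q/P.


The runoff coefficient C = runoff depth / rainfall depth.
C = 77.3 / 196.7
  = 0.393.

0.393


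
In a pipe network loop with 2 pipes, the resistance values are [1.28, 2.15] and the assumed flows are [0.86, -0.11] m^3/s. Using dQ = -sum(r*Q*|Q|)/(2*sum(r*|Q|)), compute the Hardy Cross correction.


Numerator terms (r*Q*|Q|): 1.28*0.86*|0.86| = 0.9467; 2.15*-0.11*|-0.11| = -0.026.
Sum of numerator = 0.9207.
Denominator terms (r*|Q|): 1.28*|0.86| = 1.1008; 2.15*|-0.11| = 0.2365.
2 * sum of denominator = 2 * 1.3373 = 2.6746.
dQ = -0.9207 / 2.6746 = -0.3442 m^3/s.

-0.3442


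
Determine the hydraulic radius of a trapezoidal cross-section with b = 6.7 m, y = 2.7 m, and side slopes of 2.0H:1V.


For a trapezoidal section with side slope z:
A = (b + z*y)*y = (6.7 + 2.0*2.7)*2.7 = 32.67 m^2.
P = b + 2*y*sqrt(1 + z^2) = 6.7 + 2*2.7*sqrt(1 + 2.0^2) = 18.775 m.
R = A/P = 32.67 / 18.775 = 1.7401 m.

1.7401


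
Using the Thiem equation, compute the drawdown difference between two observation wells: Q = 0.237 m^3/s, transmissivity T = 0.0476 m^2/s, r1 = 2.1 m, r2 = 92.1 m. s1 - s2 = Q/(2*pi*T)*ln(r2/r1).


Thiem equation: s1 - s2 = Q/(2*pi*T) * ln(r2/r1).
ln(r2/r1) = ln(92.1/2.1) = 3.7809.
Q/(2*pi*T) = 0.237 / (2*pi*0.0476) = 0.237 / 0.2991 = 0.7924.
s1 - s2 = 0.7924 * 3.7809 = 2.9961 m.

2.9961


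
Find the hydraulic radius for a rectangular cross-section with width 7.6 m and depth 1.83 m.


For a rectangular section:
Flow area A = b * y = 7.6 * 1.83 = 13.91 m^2.
Wetted perimeter P = b + 2y = 7.6 + 2*1.83 = 11.26 m.
Hydraulic radius R = A/P = 13.91 / 11.26 = 1.2352 m.

1.2352


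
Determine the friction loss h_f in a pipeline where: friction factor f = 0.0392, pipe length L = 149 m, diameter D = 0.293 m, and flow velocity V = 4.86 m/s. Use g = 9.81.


Darcy-Weisbach equation: h_f = f * (L/D) * V^2/(2g).
f * L/D = 0.0392 * 149/0.293 = 19.9345.
V^2/(2g) = 4.86^2 / (2*9.81) = 23.6196 / 19.62 = 1.2039 m.
h_f = 19.9345 * 1.2039 = 23.998 m.

23.998


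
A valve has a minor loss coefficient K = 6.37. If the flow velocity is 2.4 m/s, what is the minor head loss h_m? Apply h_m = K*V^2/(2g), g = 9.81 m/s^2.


Minor loss formula: h_m = K * V^2/(2g).
V^2 = 2.4^2 = 5.76.
V^2/(2g) = 5.76 / 19.62 = 0.2936 m.
h_m = 6.37 * 0.2936 = 1.8701 m.

1.8701


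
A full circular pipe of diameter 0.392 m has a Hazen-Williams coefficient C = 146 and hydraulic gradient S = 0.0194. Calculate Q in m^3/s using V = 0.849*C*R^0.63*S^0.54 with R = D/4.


For a full circular pipe, R = D/4 = 0.392/4 = 0.098 m.
V = 0.849 * 146 * 0.098^0.63 * 0.0194^0.54
  = 0.849 * 146 * 0.231458 * 0.118963
  = 3.4131 m/s.
Pipe area A = pi*D^2/4 = pi*0.392^2/4 = 0.1207 m^2.
Q = A * V = 0.1207 * 3.4131 = 0.4119 m^3/s.

0.4119


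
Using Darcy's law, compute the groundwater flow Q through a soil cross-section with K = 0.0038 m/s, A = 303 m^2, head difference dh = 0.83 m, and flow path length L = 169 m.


Darcy's law: Q = K * A * i, where i = dh/L.
Hydraulic gradient i = 0.83 / 169 = 0.004911.
Q = 0.0038 * 303 * 0.004911
  = 0.0057 m^3/s.

0.0057


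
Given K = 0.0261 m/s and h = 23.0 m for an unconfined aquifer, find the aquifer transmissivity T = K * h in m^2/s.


Transmissivity is defined as T = K * h.
T = 0.0261 * 23.0
  = 0.6003 m^2/s.

0.6003


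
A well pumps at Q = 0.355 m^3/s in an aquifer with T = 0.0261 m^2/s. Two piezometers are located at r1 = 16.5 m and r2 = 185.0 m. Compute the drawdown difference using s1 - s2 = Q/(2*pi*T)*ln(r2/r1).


Thiem equation: s1 - s2 = Q/(2*pi*T) * ln(r2/r1).
ln(r2/r1) = ln(185.0/16.5) = 2.417.
Q/(2*pi*T) = 0.355 / (2*pi*0.0261) = 0.355 / 0.164 = 2.1648.
s1 - s2 = 2.1648 * 2.417 = 5.2322 m.

5.2322


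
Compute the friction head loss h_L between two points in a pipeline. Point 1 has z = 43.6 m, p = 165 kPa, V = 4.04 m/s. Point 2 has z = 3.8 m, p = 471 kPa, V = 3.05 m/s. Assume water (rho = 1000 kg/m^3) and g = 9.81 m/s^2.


Total head at each section: H = z + p/(rho*g) + V^2/(2g).
H1 = 43.6 + 165*1000/(1000*9.81) + 4.04^2/(2*9.81)
   = 43.6 + 16.82 + 0.8319
   = 61.251 m.
H2 = 3.8 + 471*1000/(1000*9.81) + 3.05^2/(2*9.81)
   = 3.8 + 48.012 + 0.4741
   = 52.286 m.
h_L = H1 - H2 = 61.251 - 52.286 = 8.965 m.

8.965


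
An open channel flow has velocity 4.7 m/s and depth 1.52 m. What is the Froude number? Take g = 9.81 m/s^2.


The Froude number is defined as Fr = V / sqrt(g*y).
g*y = 9.81 * 1.52 = 14.9112.
sqrt(g*y) = sqrt(14.9112) = 3.8615.
Fr = 4.7 / 3.8615 = 1.2171.

1.2171


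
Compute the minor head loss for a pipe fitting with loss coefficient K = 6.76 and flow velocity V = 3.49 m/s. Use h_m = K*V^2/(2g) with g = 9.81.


Minor loss formula: h_m = K * V^2/(2g).
V^2 = 3.49^2 = 12.1801.
V^2/(2g) = 12.1801 / 19.62 = 0.6208 m.
h_m = 6.76 * 0.6208 = 4.1966 m.

4.1966


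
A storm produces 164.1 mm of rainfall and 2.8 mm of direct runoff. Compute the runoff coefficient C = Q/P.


The runoff coefficient C = runoff depth / rainfall depth.
C = 2.8 / 164.1
  = 0.0171.

0.0171


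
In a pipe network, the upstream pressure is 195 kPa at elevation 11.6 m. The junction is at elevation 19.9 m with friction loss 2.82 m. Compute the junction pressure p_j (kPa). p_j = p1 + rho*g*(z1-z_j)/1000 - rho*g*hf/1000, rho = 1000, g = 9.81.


Junction pressure: p_j = p1 + rho*g*(z1 - z_j)/1000 - rho*g*hf/1000.
Elevation term = 1000*9.81*(11.6 - 19.9)/1000 = -81.423 kPa.
Friction term = 1000*9.81*2.82/1000 = 27.664 kPa.
p_j = 195 + -81.423 - 27.664 = 85.91 kPa.

85.91


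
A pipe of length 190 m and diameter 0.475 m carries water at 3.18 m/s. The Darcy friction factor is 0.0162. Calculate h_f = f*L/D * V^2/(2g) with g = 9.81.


Darcy-Weisbach equation: h_f = f * (L/D) * V^2/(2g).
f * L/D = 0.0162 * 190/0.475 = 6.48.
V^2/(2g) = 3.18^2 / (2*9.81) = 10.1124 / 19.62 = 0.5154 m.
h_f = 6.48 * 0.5154 = 3.34 m.

3.34


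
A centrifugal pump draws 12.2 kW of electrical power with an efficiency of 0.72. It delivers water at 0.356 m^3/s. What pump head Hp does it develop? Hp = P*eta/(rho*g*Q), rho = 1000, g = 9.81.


Pump head formula: Hp = P * eta / (rho * g * Q).
Numerator: P * eta = 12.2 * 1000 * 0.72 = 8784.0 W.
Denominator: rho * g * Q = 1000 * 9.81 * 0.356 = 3492.36.
Hp = 8784.0 / 3492.36 = 2.52 m.

2.52


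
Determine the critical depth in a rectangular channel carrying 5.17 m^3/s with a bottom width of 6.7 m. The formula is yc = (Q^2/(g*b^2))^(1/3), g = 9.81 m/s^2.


Using yc = (Q^2 / (g * b^2))^(1/3):
Q^2 = 5.17^2 = 26.73.
g * b^2 = 9.81 * 6.7^2 = 9.81 * 44.89 = 440.37.
Q^2 / (g*b^2) = 26.73 / 440.37 = 0.0607.
yc = 0.0607^(1/3) = 0.393 m.

0.393


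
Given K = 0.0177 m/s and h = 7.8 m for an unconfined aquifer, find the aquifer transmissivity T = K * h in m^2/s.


Transmissivity is defined as T = K * h.
T = 0.0177 * 7.8
  = 0.1381 m^2/s.

0.1381


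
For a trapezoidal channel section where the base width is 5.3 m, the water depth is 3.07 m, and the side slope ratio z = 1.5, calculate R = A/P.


For a trapezoidal section with side slope z:
A = (b + z*y)*y = (5.3 + 1.5*3.07)*3.07 = 30.408 m^2.
P = b + 2*y*sqrt(1 + z^2) = 5.3 + 2*3.07*sqrt(1 + 1.5^2) = 16.369 m.
R = A/P = 30.408 / 16.369 = 1.8577 m.

1.8577


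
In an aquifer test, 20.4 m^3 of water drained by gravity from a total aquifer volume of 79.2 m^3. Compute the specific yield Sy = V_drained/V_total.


Specific yield Sy = Volume drained / Total volume.
Sy = 20.4 / 79.2
   = 0.2576.

0.2576


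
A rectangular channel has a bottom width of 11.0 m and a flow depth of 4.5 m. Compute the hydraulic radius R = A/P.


For a rectangular section:
Flow area A = b * y = 11.0 * 4.5 = 49.5 m^2.
Wetted perimeter P = b + 2y = 11.0 + 2*4.5 = 20.0 m.
Hydraulic radius R = A/P = 49.5 / 20.0 = 2.475 m.

2.475


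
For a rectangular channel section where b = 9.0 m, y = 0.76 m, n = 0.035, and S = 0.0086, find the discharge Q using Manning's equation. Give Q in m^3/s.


For a rectangular channel, the cross-sectional area A = b * y = 9.0 * 0.76 = 6.84 m^2.
The wetted perimeter P = b + 2y = 9.0 + 2*0.76 = 10.52 m.
Hydraulic radius R = A/P = 6.84/10.52 = 0.6502 m.
Velocity V = (1/n)*R^(2/3)*S^(1/2) = (1/0.035)*0.6502^(2/3)*0.0086^(1/2) = 1.9886 m/s.
Discharge Q = A * V = 6.84 * 1.9886 = 13.602 m^3/s.

13.602


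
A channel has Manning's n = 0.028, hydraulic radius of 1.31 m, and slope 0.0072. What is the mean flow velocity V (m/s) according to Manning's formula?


Manning's equation gives V = (1/n) * R^(2/3) * S^(1/2).
First, compute R^(2/3) = 1.31^(2/3) = 1.1972.
Next, S^(1/2) = 0.0072^(1/2) = 0.084853.
Then 1/n = 1/0.028 = 35.71.
V = 35.71 * 1.1972 * 0.084853 = 3.6282 m/s.

3.6282


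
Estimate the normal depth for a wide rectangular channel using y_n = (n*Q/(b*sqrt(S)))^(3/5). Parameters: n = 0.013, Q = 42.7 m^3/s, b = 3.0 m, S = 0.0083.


We use the wide-channel approximation y_n = (n*Q/(b*sqrt(S)))^(3/5).
sqrt(S) = sqrt(0.0083) = 0.091104.
Numerator: n*Q = 0.013 * 42.7 = 0.5551.
Denominator: b*sqrt(S) = 3.0 * 0.091104 = 0.273312.
arg = 2.031.
y_n = 2.031^(3/5) = 1.5298 m.

1.5298


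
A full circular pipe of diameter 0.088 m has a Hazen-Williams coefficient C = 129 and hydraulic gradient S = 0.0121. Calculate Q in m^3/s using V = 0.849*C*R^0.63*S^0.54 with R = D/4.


For a full circular pipe, R = D/4 = 0.088/4 = 0.022 m.
V = 0.849 * 129 * 0.022^0.63 * 0.0121^0.54
  = 0.849 * 129 * 0.090308 * 0.092194
  = 0.9119 m/s.
Pipe area A = pi*D^2/4 = pi*0.088^2/4 = 0.0061 m^2.
Q = A * V = 0.0061 * 0.9119 = 0.0055 m^3/s.

0.0055


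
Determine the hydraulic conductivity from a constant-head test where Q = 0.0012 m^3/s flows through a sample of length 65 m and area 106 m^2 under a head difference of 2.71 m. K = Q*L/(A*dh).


From K = Q*L / (A*dh):
Numerator: Q*L = 0.0012 * 65 = 0.078.
Denominator: A*dh = 106 * 2.71 = 287.26.
K = 0.078 / 287.26 = 0.000272 m/s.

0.000272


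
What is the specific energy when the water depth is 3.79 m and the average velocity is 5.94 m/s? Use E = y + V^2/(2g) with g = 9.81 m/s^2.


Specific energy E = y + V^2/(2g).
Velocity head = V^2/(2g) = 5.94^2 / (2*9.81) = 35.2836 / 19.62 = 1.7983 m.
E = 3.79 + 1.7983 = 5.5883 m.

5.5883


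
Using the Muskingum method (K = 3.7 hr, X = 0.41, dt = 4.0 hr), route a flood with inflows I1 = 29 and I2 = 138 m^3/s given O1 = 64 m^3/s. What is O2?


Muskingum coefficients:
denom = 2*K*(1-X) + dt = 2*3.7*(1-0.41) + 4.0 = 8.366.
C0 = (dt - 2*K*X)/denom = (4.0 - 2*3.7*0.41)/8.366 = 0.1155.
C1 = (dt + 2*K*X)/denom = (4.0 + 2*3.7*0.41)/8.366 = 0.8408.
C2 = (2*K*(1-X) - dt)/denom = 0.0437.
O2 = C0*I2 + C1*I1 + C2*O1
   = 0.1155*138 + 0.8408*29 + 0.0437*64
   = 43.12 m^3/s.

43.12


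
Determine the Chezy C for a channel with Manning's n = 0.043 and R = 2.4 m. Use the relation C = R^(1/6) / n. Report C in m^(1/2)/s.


The Chezy coefficient relates to Manning's n through C = R^(1/6) / n.
R^(1/6) = 2.4^(1/6) = 1.157094.
C = 1.157094 / 0.043 = 26.91 m^(1/2)/s.

26.91


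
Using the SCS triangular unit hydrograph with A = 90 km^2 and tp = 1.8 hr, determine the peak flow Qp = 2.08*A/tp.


SCS formula: Qp = 2.08 * A / tp.
Qp = 2.08 * 90 / 1.8
   = 187.2 / 1.8
   = 104.0 m^3/s per cm.

104.0


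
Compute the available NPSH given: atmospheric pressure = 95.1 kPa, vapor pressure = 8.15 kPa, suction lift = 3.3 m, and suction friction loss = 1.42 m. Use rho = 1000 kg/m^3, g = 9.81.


NPSHa = p_atm/(rho*g) - z_s - hf_s - p_vap/(rho*g).
p_atm/(rho*g) = 95.1*1000 / (1000*9.81) = 9.694 m.
p_vap/(rho*g) = 8.15*1000 / (1000*9.81) = 0.831 m.
NPSHa = 9.694 - 3.3 - 1.42 - 0.831
      = 4.14 m.

4.14


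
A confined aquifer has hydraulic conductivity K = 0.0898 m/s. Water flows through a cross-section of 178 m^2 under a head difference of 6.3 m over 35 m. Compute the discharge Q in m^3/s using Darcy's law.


Darcy's law: Q = K * A * i, where i = dh/L.
Hydraulic gradient i = 6.3 / 35 = 0.18.
Q = 0.0898 * 178 * 0.18
  = 2.8772 m^3/s.

2.8772


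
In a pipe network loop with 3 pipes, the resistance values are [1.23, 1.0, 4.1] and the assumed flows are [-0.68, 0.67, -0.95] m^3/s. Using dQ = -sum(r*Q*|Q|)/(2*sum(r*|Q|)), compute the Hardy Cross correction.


Numerator terms (r*Q*|Q|): 1.23*-0.68*|-0.68| = -0.5688; 1.0*0.67*|0.67| = 0.4489; 4.1*-0.95*|-0.95| = -3.7002.
Sum of numerator = -3.8201.
Denominator terms (r*|Q|): 1.23*|-0.68| = 0.8364; 1.0*|0.67| = 0.67; 4.1*|-0.95| = 3.895.
2 * sum of denominator = 2 * 5.4014 = 10.8028.
dQ = --3.8201 / 10.8028 = 0.3536 m^3/s.

0.3536


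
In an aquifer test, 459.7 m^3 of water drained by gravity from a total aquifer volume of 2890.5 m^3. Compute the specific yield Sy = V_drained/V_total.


Specific yield Sy = Volume drained / Total volume.
Sy = 459.7 / 2890.5
   = 0.159.

0.159


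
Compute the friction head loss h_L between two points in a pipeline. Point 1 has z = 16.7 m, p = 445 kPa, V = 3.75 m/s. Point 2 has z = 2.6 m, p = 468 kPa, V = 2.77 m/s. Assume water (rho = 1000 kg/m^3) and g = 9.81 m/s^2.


Total head at each section: H = z + p/(rho*g) + V^2/(2g).
H1 = 16.7 + 445*1000/(1000*9.81) + 3.75^2/(2*9.81)
   = 16.7 + 45.362 + 0.7167
   = 62.779 m.
H2 = 2.6 + 468*1000/(1000*9.81) + 2.77^2/(2*9.81)
   = 2.6 + 47.706 + 0.3911
   = 50.697 m.
h_L = H1 - H2 = 62.779 - 50.697 = 12.081 m.

12.081


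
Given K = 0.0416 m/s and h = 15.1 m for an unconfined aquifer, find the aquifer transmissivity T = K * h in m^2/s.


Transmissivity is defined as T = K * h.
T = 0.0416 * 15.1
  = 0.6282 m^2/s.

0.6282


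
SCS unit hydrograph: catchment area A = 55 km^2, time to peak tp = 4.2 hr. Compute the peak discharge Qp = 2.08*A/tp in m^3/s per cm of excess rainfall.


SCS formula: Qp = 2.08 * A / tp.
Qp = 2.08 * 55 / 4.2
   = 114.4 / 4.2
   = 27.24 m^3/s per cm.

27.24


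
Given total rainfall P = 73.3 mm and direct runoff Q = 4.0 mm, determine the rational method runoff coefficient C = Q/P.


The runoff coefficient C = runoff depth / rainfall depth.
C = 4.0 / 73.3
  = 0.0546.

0.0546


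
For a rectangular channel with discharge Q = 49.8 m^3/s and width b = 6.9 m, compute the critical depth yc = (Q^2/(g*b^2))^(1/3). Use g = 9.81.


Using yc = (Q^2 / (g * b^2))^(1/3):
Q^2 = 49.8^2 = 2480.04.
g * b^2 = 9.81 * 6.9^2 = 9.81 * 47.61 = 467.05.
Q^2 / (g*b^2) = 2480.04 / 467.05 = 5.31.
yc = 5.31^(1/3) = 1.7446 m.

1.7446


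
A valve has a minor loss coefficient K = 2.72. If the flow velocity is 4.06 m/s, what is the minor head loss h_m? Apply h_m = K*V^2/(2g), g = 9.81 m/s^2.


Minor loss formula: h_m = K * V^2/(2g).
V^2 = 4.06^2 = 16.4836.
V^2/(2g) = 16.4836 / 19.62 = 0.8401 m.
h_m = 2.72 * 0.8401 = 2.2852 m.

2.2852


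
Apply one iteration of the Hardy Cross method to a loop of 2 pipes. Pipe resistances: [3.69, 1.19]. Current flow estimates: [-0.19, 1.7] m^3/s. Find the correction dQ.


Numerator terms (r*Q*|Q|): 3.69*-0.19*|-0.19| = -0.1332; 1.19*1.7*|1.7| = 3.4391.
Sum of numerator = 3.3059.
Denominator terms (r*|Q|): 3.69*|-0.19| = 0.7011; 1.19*|1.7| = 2.023.
2 * sum of denominator = 2 * 2.7241 = 5.4482.
dQ = -3.3059 / 5.4482 = -0.6068 m^3/s.

-0.6068


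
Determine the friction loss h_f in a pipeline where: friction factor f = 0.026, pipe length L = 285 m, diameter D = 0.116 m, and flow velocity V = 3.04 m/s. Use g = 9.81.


Darcy-Weisbach equation: h_f = f * (L/D) * V^2/(2g).
f * L/D = 0.026 * 285/0.116 = 63.8793.
V^2/(2g) = 3.04^2 / (2*9.81) = 9.2416 / 19.62 = 0.471 m.
h_f = 63.8793 * 0.471 = 30.089 m.

30.089


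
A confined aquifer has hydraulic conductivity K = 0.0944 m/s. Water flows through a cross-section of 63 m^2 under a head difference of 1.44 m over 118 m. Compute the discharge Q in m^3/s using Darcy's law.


Darcy's law: Q = K * A * i, where i = dh/L.
Hydraulic gradient i = 1.44 / 118 = 0.012203.
Q = 0.0944 * 63 * 0.012203
  = 0.0726 m^3/s.

0.0726


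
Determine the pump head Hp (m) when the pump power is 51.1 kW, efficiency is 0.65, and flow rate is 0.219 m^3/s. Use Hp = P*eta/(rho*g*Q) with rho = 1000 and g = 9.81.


Pump head formula: Hp = P * eta / (rho * g * Q).
Numerator: P * eta = 51.1 * 1000 * 0.65 = 33215.0 W.
Denominator: rho * g * Q = 1000 * 9.81 * 0.219 = 2148.39.
Hp = 33215.0 / 2148.39 = 15.46 m.

15.46


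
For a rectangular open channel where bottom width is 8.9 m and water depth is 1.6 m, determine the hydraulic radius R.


For a rectangular section:
Flow area A = b * y = 8.9 * 1.6 = 14.24 m^2.
Wetted perimeter P = b + 2y = 8.9 + 2*1.6 = 12.1 m.
Hydraulic radius R = A/P = 14.24 / 12.1 = 1.1769 m.

1.1769


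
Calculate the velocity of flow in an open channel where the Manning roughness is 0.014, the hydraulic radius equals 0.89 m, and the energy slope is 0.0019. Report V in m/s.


Manning's equation gives V = (1/n) * R^(2/3) * S^(1/2).
First, compute R^(2/3) = 0.89^(2/3) = 0.9253.
Next, S^(1/2) = 0.0019^(1/2) = 0.043589.
Then 1/n = 1/0.014 = 71.43.
V = 71.43 * 0.9253 * 0.043589 = 2.8808 m/s.

2.8808


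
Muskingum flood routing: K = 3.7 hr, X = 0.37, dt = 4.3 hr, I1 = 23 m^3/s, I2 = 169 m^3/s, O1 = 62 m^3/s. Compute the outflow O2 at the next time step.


Muskingum coefficients:
denom = 2*K*(1-X) + dt = 2*3.7*(1-0.37) + 4.3 = 8.962.
C0 = (dt - 2*K*X)/denom = (4.3 - 2*3.7*0.37)/8.962 = 0.1743.
C1 = (dt + 2*K*X)/denom = (4.3 + 2*3.7*0.37)/8.962 = 0.7853.
C2 = (2*K*(1-X) - dt)/denom = 0.0404.
O2 = C0*I2 + C1*I1 + C2*O1
   = 0.1743*169 + 0.7853*23 + 0.0404*62
   = 50.02 m^3/s.

50.02


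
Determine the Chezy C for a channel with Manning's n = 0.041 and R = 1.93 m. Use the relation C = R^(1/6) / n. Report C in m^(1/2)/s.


The Chezy coefficient relates to Manning's n through C = R^(1/6) / n.
R^(1/6) = 1.93^(1/6) = 1.115817.
C = 1.115817 / 0.041 = 27.22 m^(1/2)/s.

27.22


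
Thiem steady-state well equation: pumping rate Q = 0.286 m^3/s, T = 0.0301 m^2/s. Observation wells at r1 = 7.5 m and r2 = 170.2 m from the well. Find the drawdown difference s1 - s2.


Thiem equation: s1 - s2 = Q/(2*pi*T) * ln(r2/r1).
ln(r2/r1) = ln(170.2/7.5) = 3.1221.
Q/(2*pi*T) = 0.286 / (2*pi*0.0301) = 0.286 / 0.1891 = 1.5122.
s1 - s2 = 1.5122 * 3.1221 = 4.7213 m.

4.7213


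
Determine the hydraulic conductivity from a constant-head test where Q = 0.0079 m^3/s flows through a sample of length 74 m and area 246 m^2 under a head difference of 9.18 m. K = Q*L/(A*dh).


From K = Q*L / (A*dh):
Numerator: Q*L = 0.0079 * 74 = 0.5846.
Denominator: A*dh = 246 * 9.18 = 2258.28.
K = 0.5846 / 2258.28 = 0.000259 m/s.

0.000259


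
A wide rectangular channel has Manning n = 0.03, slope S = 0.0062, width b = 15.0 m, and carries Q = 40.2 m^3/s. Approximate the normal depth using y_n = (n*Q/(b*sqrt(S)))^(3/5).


We use the wide-channel approximation y_n = (n*Q/(b*sqrt(S)))^(3/5).
sqrt(S) = sqrt(0.0062) = 0.07874.
Numerator: n*Q = 0.03 * 40.2 = 1.206.
Denominator: b*sqrt(S) = 15.0 * 0.07874 = 1.1811.
arg = 1.0211.
y_n = 1.0211^(3/5) = 1.0126 m.

1.0126


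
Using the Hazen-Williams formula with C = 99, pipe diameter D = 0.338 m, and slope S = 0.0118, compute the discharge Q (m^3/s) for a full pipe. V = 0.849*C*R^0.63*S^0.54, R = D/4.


For a full circular pipe, R = D/4 = 0.338/4 = 0.0845 m.
V = 0.849 * 99 * 0.0845^0.63 * 0.0118^0.54
  = 0.849 * 99 * 0.210824 * 0.090953
  = 1.6117 m/s.
Pipe area A = pi*D^2/4 = pi*0.338^2/4 = 0.0897 m^2.
Q = A * V = 0.0897 * 1.6117 = 0.1446 m^3/s.

0.1446


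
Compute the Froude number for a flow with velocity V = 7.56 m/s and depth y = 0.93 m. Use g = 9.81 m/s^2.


The Froude number is defined as Fr = V / sqrt(g*y).
g*y = 9.81 * 0.93 = 9.1233.
sqrt(g*y) = sqrt(9.1233) = 3.0205.
Fr = 7.56 / 3.0205 = 2.5029.

2.5029


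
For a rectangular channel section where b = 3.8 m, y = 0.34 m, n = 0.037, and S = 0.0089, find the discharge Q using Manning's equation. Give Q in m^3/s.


For a rectangular channel, the cross-sectional area A = b * y = 3.8 * 0.34 = 1.29 m^2.
The wetted perimeter P = b + 2y = 3.8 + 2*0.34 = 4.48 m.
Hydraulic radius R = A/P = 1.29/4.48 = 0.2884 m.
Velocity V = (1/n)*R^(2/3)*S^(1/2) = (1/0.037)*0.2884^(2/3)*0.0089^(1/2) = 1.113 m/s.
Discharge Q = A * V = 1.29 * 1.113 = 1.438 m^3/s.

1.438


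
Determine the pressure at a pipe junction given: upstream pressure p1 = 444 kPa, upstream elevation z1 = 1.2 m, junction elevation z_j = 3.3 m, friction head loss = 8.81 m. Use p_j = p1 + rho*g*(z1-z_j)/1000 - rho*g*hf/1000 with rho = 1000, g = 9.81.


Junction pressure: p_j = p1 + rho*g*(z1 - z_j)/1000 - rho*g*hf/1000.
Elevation term = 1000*9.81*(1.2 - 3.3)/1000 = -20.601 kPa.
Friction term = 1000*9.81*8.81/1000 = 86.426 kPa.
p_j = 444 + -20.601 - 86.426 = 336.97 kPa.

336.97


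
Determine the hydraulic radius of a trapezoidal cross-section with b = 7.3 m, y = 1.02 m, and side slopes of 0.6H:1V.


For a trapezoidal section with side slope z:
A = (b + z*y)*y = (7.3 + 0.6*1.02)*1.02 = 8.07 m^2.
P = b + 2*y*sqrt(1 + z^2) = 7.3 + 2*1.02*sqrt(1 + 0.6^2) = 9.679 m.
R = A/P = 8.07 / 9.679 = 0.8338 m.

0.8338


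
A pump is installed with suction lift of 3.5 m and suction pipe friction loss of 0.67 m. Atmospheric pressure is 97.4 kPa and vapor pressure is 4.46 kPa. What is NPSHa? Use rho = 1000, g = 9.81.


NPSHa = p_atm/(rho*g) - z_s - hf_s - p_vap/(rho*g).
p_atm/(rho*g) = 97.4*1000 / (1000*9.81) = 9.929 m.
p_vap/(rho*g) = 4.46*1000 / (1000*9.81) = 0.455 m.
NPSHa = 9.929 - 3.5 - 0.67 - 0.455
      = 5.3 m.

5.3


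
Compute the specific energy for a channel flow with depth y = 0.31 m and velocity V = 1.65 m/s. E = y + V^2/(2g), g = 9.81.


Specific energy E = y + V^2/(2g).
Velocity head = V^2/(2g) = 1.65^2 / (2*9.81) = 2.7225 / 19.62 = 0.1388 m.
E = 0.31 + 0.1388 = 0.4488 m.

0.4488


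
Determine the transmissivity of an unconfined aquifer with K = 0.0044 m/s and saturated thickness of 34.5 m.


Transmissivity is defined as T = K * h.
T = 0.0044 * 34.5
  = 0.1518 m^2/s.

0.1518


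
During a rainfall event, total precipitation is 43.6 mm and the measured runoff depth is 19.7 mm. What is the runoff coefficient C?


The runoff coefficient C = runoff depth / rainfall depth.
C = 19.7 / 43.6
  = 0.4518.

0.4518


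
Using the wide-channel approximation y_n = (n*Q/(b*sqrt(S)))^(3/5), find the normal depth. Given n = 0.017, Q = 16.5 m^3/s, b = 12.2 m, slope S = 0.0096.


We use the wide-channel approximation y_n = (n*Q/(b*sqrt(S)))^(3/5).
sqrt(S) = sqrt(0.0096) = 0.09798.
Numerator: n*Q = 0.017 * 16.5 = 0.2805.
Denominator: b*sqrt(S) = 12.2 * 0.09798 = 1.195356.
arg = 0.2347.
y_n = 0.2347^(3/5) = 0.419 m.

0.419


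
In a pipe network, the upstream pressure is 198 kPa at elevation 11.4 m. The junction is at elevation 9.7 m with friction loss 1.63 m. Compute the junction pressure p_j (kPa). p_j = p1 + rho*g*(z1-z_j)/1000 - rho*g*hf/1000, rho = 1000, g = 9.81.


Junction pressure: p_j = p1 + rho*g*(z1 - z_j)/1000 - rho*g*hf/1000.
Elevation term = 1000*9.81*(11.4 - 9.7)/1000 = 16.677 kPa.
Friction term = 1000*9.81*1.63/1000 = 15.99 kPa.
p_j = 198 + 16.677 - 15.99 = 198.69 kPa.

198.69


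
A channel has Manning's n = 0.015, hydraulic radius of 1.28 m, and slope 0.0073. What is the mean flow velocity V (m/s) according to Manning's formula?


Manning's equation gives V = (1/n) * R^(2/3) * S^(1/2).
First, compute R^(2/3) = 1.28^(2/3) = 1.1789.
Next, S^(1/2) = 0.0073^(1/2) = 0.08544.
Then 1/n = 1/0.015 = 66.67.
V = 66.67 * 1.1789 * 0.08544 = 6.715 m/s.

6.715


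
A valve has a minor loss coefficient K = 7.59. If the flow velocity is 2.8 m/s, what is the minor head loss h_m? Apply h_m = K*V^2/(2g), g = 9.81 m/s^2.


Minor loss formula: h_m = K * V^2/(2g).
V^2 = 2.8^2 = 7.84.
V^2/(2g) = 7.84 / 19.62 = 0.3996 m.
h_m = 7.59 * 0.3996 = 3.0329 m.

3.0329


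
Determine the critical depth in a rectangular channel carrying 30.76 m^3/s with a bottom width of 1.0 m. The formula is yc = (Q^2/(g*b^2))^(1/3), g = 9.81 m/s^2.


Using yc = (Q^2 / (g * b^2))^(1/3):
Q^2 = 30.76^2 = 946.18.
g * b^2 = 9.81 * 1.0^2 = 9.81 * 1.0 = 9.81.
Q^2 / (g*b^2) = 946.18 / 9.81 = 96.4506.
yc = 96.4506^(1/3) = 4.586 m.

4.586


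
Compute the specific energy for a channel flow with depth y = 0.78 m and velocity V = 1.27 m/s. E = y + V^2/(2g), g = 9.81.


Specific energy E = y + V^2/(2g).
Velocity head = V^2/(2g) = 1.27^2 / (2*9.81) = 1.6129 / 19.62 = 0.0822 m.
E = 0.78 + 0.0822 = 0.8622 m.

0.8622


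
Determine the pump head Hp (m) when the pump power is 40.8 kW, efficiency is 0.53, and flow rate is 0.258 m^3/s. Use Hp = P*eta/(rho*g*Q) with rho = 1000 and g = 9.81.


Pump head formula: Hp = P * eta / (rho * g * Q).
Numerator: P * eta = 40.8 * 1000 * 0.53 = 21624.0 W.
Denominator: rho * g * Q = 1000 * 9.81 * 0.258 = 2530.98.
Hp = 21624.0 / 2530.98 = 8.54 m.

8.54


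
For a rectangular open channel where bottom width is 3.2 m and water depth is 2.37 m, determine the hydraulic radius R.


For a rectangular section:
Flow area A = b * y = 3.2 * 2.37 = 7.58 m^2.
Wetted perimeter P = b + 2y = 3.2 + 2*2.37 = 7.94 m.
Hydraulic radius R = A/P = 7.58 / 7.94 = 0.9552 m.

0.9552


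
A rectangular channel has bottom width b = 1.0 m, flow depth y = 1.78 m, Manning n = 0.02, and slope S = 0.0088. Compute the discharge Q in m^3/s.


For a rectangular channel, the cross-sectional area A = b * y = 1.0 * 1.78 = 1.78 m^2.
The wetted perimeter P = b + 2y = 1.0 + 2*1.78 = 4.56 m.
Hydraulic radius R = A/P = 1.78/4.56 = 0.3904 m.
Velocity V = (1/n)*R^(2/3)*S^(1/2) = (1/0.02)*0.3904^(2/3)*0.0088^(1/2) = 2.5052 m/s.
Discharge Q = A * V = 1.78 * 2.5052 = 4.459 m^3/s.

4.459


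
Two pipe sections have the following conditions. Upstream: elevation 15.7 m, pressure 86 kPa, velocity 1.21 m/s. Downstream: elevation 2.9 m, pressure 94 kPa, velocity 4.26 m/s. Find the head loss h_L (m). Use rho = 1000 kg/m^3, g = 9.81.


Total head at each section: H = z + p/(rho*g) + V^2/(2g).
H1 = 15.7 + 86*1000/(1000*9.81) + 1.21^2/(2*9.81)
   = 15.7 + 8.767 + 0.0746
   = 24.541 m.
H2 = 2.9 + 94*1000/(1000*9.81) + 4.26^2/(2*9.81)
   = 2.9 + 9.582 + 0.925
   = 13.407 m.
h_L = H1 - H2 = 24.541 - 13.407 = 11.134 m.

11.134


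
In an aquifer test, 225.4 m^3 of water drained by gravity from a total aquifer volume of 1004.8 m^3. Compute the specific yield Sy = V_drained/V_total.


Specific yield Sy = Volume drained / Total volume.
Sy = 225.4 / 1004.8
   = 0.2243.

0.2243


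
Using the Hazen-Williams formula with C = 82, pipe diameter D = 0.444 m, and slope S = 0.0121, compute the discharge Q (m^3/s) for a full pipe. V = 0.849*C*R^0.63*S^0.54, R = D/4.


For a full circular pipe, R = D/4 = 0.444/4 = 0.111 m.
V = 0.849 * 82 * 0.111^0.63 * 0.0121^0.54
  = 0.849 * 82 * 0.250353 * 0.092194
  = 1.6069 m/s.
Pipe area A = pi*D^2/4 = pi*0.444^2/4 = 0.1548 m^2.
Q = A * V = 0.1548 * 1.6069 = 0.2488 m^3/s.

0.2488


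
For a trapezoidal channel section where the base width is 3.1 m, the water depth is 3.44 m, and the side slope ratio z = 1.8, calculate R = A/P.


For a trapezoidal section with side slope z:
A = (b + z*y)*y = (3.1 + 1.8*3.44)*3.44 = 31.964 m^2.
P = b + 2*y*sqrt(1 + z^2) = 3.1 + 2*3.44*sqrt(1 + 1.8^2) = 17.267 m.
R = A/P = 31.964 / 17.267 = 1.8512 m.

1.8512


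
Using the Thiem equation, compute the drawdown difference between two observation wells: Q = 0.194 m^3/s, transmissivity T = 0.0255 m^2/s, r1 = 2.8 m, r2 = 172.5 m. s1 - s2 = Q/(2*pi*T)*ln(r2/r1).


Thiem equation: s1 - s2 = Q/(2*pi*T) * ln(r2/r1).
ln(r2/r1) = ln(172.5/2.8) = 4.1208.
Q/(2*pi*T) = 0.194 / (2*pi*0.0255) = 0.194 / 0.1602 = 1.2108.
s1 - s2 = 1.2108 * 4.1208 = 4.9895 m.

4.9895


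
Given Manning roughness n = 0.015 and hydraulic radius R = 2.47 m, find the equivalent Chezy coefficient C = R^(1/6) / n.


The Chezy coefficient relates to Manning's n through C = R^(1/6) / n.
R^(1/6) = 2.47^(1/6) = 1.162651.
C = 1.162651 / 0.015 = 77.51 m^(1/2)/s.

77.51


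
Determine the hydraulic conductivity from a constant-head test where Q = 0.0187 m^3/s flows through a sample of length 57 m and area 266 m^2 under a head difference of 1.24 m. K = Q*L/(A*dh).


From K = Q*L / (A*dh):
Numerator: Q*L = 0.0187 * 57 = 1.0659.
Denominator: A*dh = 266 * 1.24 = 329.84.
K = 1.0659 / 329.84 = 0.003232 m/s.

0.003232


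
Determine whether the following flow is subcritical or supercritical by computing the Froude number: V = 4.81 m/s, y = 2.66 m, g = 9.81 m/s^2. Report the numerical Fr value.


The Froude number is defined as Fr = V / sqrt(g*y).
g*y = 9.81 * 2.66 = 26.0946.
sqrt(g*y) = sqrt(26.0946) = 5.1083.
Fr = 4.81 / 5.1083 = 0.9416.
Since Fr < 1, the flow is subcritical.

0.9416


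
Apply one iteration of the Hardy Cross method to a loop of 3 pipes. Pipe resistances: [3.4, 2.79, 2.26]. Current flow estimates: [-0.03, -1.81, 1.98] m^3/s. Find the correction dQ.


Numerator terms (r*Q*|Q|): 3.4*-0.03*|-0.03| = -0.0031; 2.79*-1.81*|-1.81| = -9.1403; 2.26*1.98*|1.98| = 8.8601.
Sum of numerator = -0.2833.
Denominator terms (r*|Q|): 3.4*|-0.03| = 0.102; 2.79*|-1.81| = 5.0499; 2.26*|1.98| = 4.4748.
2 * sum of denominator = 2 * 9.6267 = 19.2534.
dQ = --0.2833 / 19.2534 = 0.0147 m^3/s.

0.0147


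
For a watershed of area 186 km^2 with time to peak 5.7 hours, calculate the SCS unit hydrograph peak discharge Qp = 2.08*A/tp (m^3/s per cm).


SCS formula: Qp = 2.08 * A / tp.
Qp = 2.08 * 186 / 5.7
   = 386.88 / 5.7
   = 67.87 m^3/s per cm.

67.87


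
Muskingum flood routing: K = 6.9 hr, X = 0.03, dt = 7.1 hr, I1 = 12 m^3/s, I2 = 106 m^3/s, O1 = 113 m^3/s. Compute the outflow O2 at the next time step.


Muskingum coefficients:
denom = 2*K*(1-X) + dt = 2*6.9*(1-0.03) + 7.1 = 20.486.
C0 = (dt - 2*K*X)/denom = (7.1 - 2*6.9*0.03)/20.486 = 0.3264.
C1 = (dt + 2*K*X)/denom = (7.1 + 2*6.9*0.03)/20.486 = 0.3668.
C2 = (2*K*(1-X) - dt)/denom = 0.3068.
O2 = C0*I2 + C1*I1 + C2*O1
   = 0.3264*106 + 0.3668*12 + 0.3068*113
   = 73.67 m^3/s.

73.67


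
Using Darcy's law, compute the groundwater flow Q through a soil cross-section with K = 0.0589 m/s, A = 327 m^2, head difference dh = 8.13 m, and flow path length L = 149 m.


Darcy's law: Q = K * A * i, where i = dh/L.
Hydraulic gradient i = 8.13 / 149 = 0.054564.
Q = 0.0589 * 327 * 0.054564
  = 1.0509 m^3/s.

1.0509


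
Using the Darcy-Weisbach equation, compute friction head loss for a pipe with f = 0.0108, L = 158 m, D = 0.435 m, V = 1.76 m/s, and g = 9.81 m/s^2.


Darcy-Weisbach equation: h_f = f * (L/D) * V^2/(2g).
f * L/D = 0.0108 * 158/0.435 = 3.9228.
V^2/(2g) = 1.76^2 / (2*9.81) = 3.0976 / 19.62 = 0.1579 m.
h_f = 3.9228 * 0.1579 = 0.619 m.

0.619


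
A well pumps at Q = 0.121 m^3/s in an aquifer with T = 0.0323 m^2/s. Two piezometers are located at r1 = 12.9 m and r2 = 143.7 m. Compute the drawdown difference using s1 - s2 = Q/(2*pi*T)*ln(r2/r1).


Thiem equation: s1 - s2 = Q/(2*pi*T) * ln(r2/r1).
ln(r2/r1) = ln(143.7/12.9) = 2.4105.
Q/(2*pi*T) = 0.121 / (2*pi*0.0323) = 0.121 / 0.2029 = 0.5962.
s1 - s2 = 0.5962 * 2.4105 = 1.4372 m.

1.4372


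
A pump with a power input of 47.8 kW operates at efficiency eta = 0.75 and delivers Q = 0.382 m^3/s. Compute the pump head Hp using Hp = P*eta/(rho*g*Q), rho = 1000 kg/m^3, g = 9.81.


Pump head formula: Hp = P * eta / (rho * g * Q).
Numerator: P * eta = 47.8 * 1000 * 0.75 = 35850.0 W.
Denominator: rho * g * Q = 1000 * 9.81 * 0.382 = 3747.42.
Hp = 35850.0 / 3747.42 = 9.57 m.

9.57


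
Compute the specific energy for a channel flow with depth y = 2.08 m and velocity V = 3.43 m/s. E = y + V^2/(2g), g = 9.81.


Specific energy E = y + V^2/(2g).
Velocity head = V^2/(2g) = 3.43^2 / (2*9.81) = 11.7649 / 19.62 = 0.5996 m.
E = 2.08 + 0.5996 = 2.6796 m.

2.6796


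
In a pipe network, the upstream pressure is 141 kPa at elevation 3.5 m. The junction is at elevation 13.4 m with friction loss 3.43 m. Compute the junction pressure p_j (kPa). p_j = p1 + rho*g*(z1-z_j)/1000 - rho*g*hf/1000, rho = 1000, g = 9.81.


Junction pressure: p_j = p1 + rho*g*(z1 - z_j)/1000 - rho*g*hf/1000.
Elevation term = 1000*9.81*(3.5 - 13.4)/1000 = -97.119 kPa.
Friction term = 1000*9.81*3.43/1000 = 33.648 kPa.
p_j = 141 + -97.119 - 33.648 = 10.23 kPa.

10.23


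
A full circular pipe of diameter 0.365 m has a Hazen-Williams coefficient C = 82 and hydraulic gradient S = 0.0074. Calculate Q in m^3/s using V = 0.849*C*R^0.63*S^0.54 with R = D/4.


For a full circular pipe, R = D/4 = 0.365/4 = 0.0912 m.
V = 0.849 * 82 * 0.0912^0.63 * 0.0074^0.54
  = 0.849 * 82 * 0.221282 * 0.070694
  = 1.0891 m/s.
Pipe area A = pi*D^2/4 = pi*0.365^2/4 = 0.1046 m^2.
Q = A * V = 0.1046 * 1.0891 = 0.114 m^3/s.

0.114


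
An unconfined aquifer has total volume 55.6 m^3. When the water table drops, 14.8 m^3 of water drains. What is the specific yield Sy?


Specific yield Sy = Volume drained / Total volume.
Sy = 14.8 / 55.6
   = 0.2662.

0.2662


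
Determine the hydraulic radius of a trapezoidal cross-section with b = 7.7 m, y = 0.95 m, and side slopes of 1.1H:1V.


For a trapezoidal section with side slope z:
A = (b + z*y)*y = (7.7 + 1.1*0.95)*0.95 = 8.308 m^2.
P = b + 2*y*sqrt(1 + z^2) = 7.7 + 2*0.95*sqrt(1 + 1.1^2) = 10.525 m.
R = A/P = 8.308 / 10.525 = 0.7894 m.

0.7894


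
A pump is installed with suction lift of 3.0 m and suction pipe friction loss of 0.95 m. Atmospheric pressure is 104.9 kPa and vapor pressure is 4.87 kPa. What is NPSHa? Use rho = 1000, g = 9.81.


NPSHa = p_atm/(rho*g) - z_s - hf_s - p_vap/(rho*g).
p_atm/(rho*g) = 104.9*1000 / (1000*9.81) = 10.693 m.
p_vap/(rho*g) = 4.87*1000 / (1000*9.81) = 0.496 m.
NPSHa = 10.693 - 3.0 - 0.95 - 0.496
      = 6.25 m.

6.25


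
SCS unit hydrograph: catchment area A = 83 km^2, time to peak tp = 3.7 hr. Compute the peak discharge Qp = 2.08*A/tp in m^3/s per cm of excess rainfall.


SCS formula: Qp = 2.08 * A / tp.
Qp = 2.08 * 83 / 3.7
   = 172.64 / 3.7
   = 46.66 m^3/s per cm.

46.66


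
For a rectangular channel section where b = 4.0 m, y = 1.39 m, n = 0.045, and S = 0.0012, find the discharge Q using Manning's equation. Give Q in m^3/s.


For a rectangular channel, the cross-sectional area A = b * y = 4.0 * 1.39 = 5.56 m^2.
The wetted perimeter P = b + 2y = 4.0 + 2*1.39 = 6.78 m.
Hydraulic radius R = A/P = 5.56/6.78 = 0.8201 m.
Velocity V = (1/n)*R^(2/3)*S^(1/2) = (1/0.045)*0.8201^(2/3)*0.0012^(1/2) = 0.6744 m/s.
Discharge Q = A * V = 5.56 * 0.6744 = 3.75 m^3/s.

3.75


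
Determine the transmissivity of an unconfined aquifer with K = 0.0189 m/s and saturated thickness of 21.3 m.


Transmissivity is defined as T = K * h.
T = 0.0189 * 21.3
  = 0.4026 m^2/s.

0.4026
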